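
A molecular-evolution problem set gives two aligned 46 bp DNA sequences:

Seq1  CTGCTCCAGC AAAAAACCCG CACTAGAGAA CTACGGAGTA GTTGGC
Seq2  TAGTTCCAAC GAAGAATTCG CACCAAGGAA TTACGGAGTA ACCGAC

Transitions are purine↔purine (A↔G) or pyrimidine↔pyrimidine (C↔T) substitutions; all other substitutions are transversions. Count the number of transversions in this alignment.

The sequences differ at positions 1 (C/T, transition), 2 (T/A, transversion), 4 (C/T, transition), 9 (G/A, transition), 11 (A/G, transition), 14 (A/G, transition), 17 (C/T, transition), 18 (C/T, transition), 24 (T/C, transition), 26 (G/A, transition), 27 (A/G, transition), 31 (C/T, transition), 41 (G/A, transition), 42 (T/C, transition), 43 (T/C, transition), 45 (G/A, transition).
Of the 16 differences, 15 transitions and 1 transversion, so the answer is 1.

1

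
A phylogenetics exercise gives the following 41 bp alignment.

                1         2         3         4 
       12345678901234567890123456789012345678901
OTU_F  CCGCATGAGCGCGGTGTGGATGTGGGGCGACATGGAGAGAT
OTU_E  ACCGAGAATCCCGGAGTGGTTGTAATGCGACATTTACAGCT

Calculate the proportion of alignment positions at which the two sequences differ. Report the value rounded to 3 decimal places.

0.390

The sequences differ at positions 1 (C/A), 3 (G/C), 4 (C/G), 6 (T/G), 7 (G/A), 9 (G/T), 11 (G/C), 15 (T/A), 20 (A/T), 24 (G/A), 25 (G/A), 26 (G/T), 34 (G/T), 35 (G/T), 37 (G/C), 40 (A/C).
There are 16 differences over 41 sites, so p = 16/41 = 0.390.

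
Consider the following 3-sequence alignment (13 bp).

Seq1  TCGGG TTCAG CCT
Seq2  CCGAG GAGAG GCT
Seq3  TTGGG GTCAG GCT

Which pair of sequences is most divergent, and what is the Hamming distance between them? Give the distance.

6

Pairwise Hamming distances:
  Seq1 vs Seq2: 6
  Seq1 vs Seq3: 3
  Seq2 vs Seq3: 5
The largest is 6, between Seq1 and Seq2.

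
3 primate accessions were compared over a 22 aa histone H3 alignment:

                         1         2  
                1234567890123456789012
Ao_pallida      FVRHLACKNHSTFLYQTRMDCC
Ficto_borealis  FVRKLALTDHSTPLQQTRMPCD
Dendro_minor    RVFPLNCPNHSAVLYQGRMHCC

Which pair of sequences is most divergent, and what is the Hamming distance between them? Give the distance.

13

Pairwise Hamming distances:
  Ao_pallida vs Ficto_borealis: 8
  Ao_pallida vs Dendro_minor: 9
  Ficto_borealis vs Dendro_minor: 13
The largest is 13, between Ficto_borealis and Dendro_minor.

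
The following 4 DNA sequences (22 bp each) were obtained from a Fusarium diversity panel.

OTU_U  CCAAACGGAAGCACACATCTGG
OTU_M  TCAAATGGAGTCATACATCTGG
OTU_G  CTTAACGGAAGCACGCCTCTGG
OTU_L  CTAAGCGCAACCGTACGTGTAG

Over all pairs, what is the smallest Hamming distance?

4

Pairwise Hamming distances:
  OTU_U vs OTU_M: 5
  OTU_U vs OTU_G: 4
  OTU_U vs OTU_L: 9
  OTU_M vs OTU_G: 9
  OTU_M vs OTU_L: 11
  OTU_G vs OTU_L: 10
The smallest is 4, between OTU_U and OTU_G.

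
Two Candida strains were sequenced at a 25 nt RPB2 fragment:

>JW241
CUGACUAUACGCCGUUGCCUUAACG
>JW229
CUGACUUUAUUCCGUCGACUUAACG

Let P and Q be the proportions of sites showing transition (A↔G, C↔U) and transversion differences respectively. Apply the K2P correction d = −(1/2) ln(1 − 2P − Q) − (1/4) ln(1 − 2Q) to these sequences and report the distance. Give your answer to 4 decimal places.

0.2329

Differing sites — 7:A/U (Tv); 10:C/U (Ti); 11:G/U (Tv); 16:U/C (Ti); 18:C/A (Tv).
Of the 5 differences, 2 transitions and 3 transversions over 25 sites: P = 2/25 = 0.080000, Q = 3/25 = 0.120000.
d = −0.5·ln(0.720000) − 0.25·ln(0.760000) = −0.5·(-0.328504) − 0.25·(-0.274437) = 0.2329.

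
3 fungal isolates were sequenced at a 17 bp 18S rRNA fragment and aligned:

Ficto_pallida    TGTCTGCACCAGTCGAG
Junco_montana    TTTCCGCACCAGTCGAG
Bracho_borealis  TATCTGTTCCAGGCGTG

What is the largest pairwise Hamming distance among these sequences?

Pairwise Hamming distances:
  Ficto_pallida vs Junco_montana: 2
  Ficto_pallida vs Bracho_borealis: 5
  Junco_montana vs Bracho_borealis: 6
The largest is 6, between Junco_montana and Bracho_borealis.

6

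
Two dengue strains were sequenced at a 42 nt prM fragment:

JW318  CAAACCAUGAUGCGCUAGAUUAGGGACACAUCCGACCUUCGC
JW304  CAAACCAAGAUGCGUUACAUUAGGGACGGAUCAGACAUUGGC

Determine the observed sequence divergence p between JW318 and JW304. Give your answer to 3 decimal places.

Differing sites — 8:U/A; 15:C/U; 18:G/C; 28:A/G; 29:C/G; 33:C/A; 37:C/A; 40:C/G.
There are 8 differences over 42 sites, so p = 8/42 = 0.190.

0.190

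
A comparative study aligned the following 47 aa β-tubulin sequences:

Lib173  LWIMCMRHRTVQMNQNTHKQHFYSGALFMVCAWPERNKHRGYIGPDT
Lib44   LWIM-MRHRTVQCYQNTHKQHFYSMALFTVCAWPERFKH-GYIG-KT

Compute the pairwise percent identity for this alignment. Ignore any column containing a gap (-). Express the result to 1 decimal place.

Excluding the 3 gap columns leaves 44 comparable sites.
The sequences differ at positions 13 (M/C), 14 (N/Y), 25 (G/M), 29 (M/T), 37 (N/F), 46 (D/K).
38 of the 44 comparable sites match, so the percent identity is 38/44 × 100 = 86.4%.

86.4%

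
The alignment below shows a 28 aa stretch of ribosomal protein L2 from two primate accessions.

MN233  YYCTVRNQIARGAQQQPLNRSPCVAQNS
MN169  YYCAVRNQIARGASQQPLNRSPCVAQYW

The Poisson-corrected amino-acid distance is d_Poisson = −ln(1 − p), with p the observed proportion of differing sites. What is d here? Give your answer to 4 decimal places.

0.1542

Mismatches occur at site 4 (T↔A), site 14 (Q↔S), site 27 (N↔Y), site 28 (S↔W).
p = 4/28 = 0.142857.
d = −ln(1 − 0.142857) = −ln(0.857143) = 0.1542.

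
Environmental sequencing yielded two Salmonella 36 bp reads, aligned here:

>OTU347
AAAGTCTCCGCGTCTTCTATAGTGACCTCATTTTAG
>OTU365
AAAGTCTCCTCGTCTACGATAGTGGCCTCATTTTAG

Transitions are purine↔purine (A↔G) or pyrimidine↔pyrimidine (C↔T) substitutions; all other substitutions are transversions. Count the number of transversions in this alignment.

3

The sequences differ at positions 10 (G/T, transversion), 16 (T/A, transversion), 18 (T/G, transversion), 25 (A/G, transition).
Of the 4 differences, 1 transition and 3 transversions, so the answer is 3.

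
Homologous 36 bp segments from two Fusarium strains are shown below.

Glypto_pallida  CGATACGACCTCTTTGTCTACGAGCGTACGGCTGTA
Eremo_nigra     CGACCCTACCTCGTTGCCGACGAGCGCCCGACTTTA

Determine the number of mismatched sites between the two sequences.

10

The sequences differ at positions 4 (T/C), 5 (A/C), 7 (G/T), 13 (T/G), 17 (T/C), 19 (T/G), 27 (T/C), 28 (A/C), 31 (G/A), 34 (G/T).
That gives 10 mismatches out of 36 aligned sites, so the Hamming distance is 10.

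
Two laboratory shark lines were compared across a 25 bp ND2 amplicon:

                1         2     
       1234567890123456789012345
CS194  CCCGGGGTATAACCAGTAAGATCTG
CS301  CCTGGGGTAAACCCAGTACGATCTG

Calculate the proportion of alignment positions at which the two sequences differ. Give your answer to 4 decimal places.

Mismatches occur at site 3 (C/T), site 10 (T/A), site 12 (A/C), site 19 (A/C).
There are 4 differences over 25 sites, so p = 4/25 = 0.1600.

0.1600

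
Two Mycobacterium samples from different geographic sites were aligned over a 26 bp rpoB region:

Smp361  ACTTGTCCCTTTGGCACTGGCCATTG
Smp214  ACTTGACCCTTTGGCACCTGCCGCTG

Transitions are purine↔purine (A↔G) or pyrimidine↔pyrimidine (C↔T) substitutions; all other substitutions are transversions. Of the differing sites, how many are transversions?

2

The sequences differ at positions 6 (T/A, transversion), 18 (T/C, transition), 19 (G/T, transversion), 23 (A/G, transition), 24 (T/C, transition).
Of the 5 differences, 3 transitions and 2 transversions, so the answer is 2.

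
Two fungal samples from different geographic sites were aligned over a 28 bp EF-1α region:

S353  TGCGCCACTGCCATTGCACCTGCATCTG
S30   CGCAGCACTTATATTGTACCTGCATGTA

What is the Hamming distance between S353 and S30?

9

Differing sites — 1:T/C; 4:G/A; 5:C/G; 10:G/T; 11:C/A; 12:C/T; 17:C/T; 26:C/G; 28:G/A.
That gives 9 mismatches out of 28 aligned sites, so the Hamming distance is 9.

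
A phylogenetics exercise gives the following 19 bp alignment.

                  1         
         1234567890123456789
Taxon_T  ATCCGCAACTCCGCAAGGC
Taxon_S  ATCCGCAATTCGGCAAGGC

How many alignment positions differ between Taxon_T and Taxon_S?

The sequences differ at positions 9 (C/T), 12 (C/G).
That gives 2 mismatches out of 19 aligned sites, so the Hamming distance is 2.

2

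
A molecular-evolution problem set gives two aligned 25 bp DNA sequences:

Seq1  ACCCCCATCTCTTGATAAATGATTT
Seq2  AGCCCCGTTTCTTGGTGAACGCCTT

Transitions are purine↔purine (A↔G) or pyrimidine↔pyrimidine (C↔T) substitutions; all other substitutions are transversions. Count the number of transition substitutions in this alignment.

6

Differing sites — 2:C/G (Tv); 7:A/G (Ti); 9:C/T (Ti); 15:A/G (Ti); 17:A/G (Ti); 20:T/C (Ti); 22:A/C (Tv); 23:T/C (Ti).
Of the 8 differences, 6 transitions and 2 transversions, so the answer is 6.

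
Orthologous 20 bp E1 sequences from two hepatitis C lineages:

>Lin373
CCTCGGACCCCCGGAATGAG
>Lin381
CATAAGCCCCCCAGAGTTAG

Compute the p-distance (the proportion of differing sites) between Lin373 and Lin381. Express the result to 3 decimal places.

0.350

Mismatches occur at site 2 (C→A), site 4 (C→A), site 5 (G→A), site 7 (A→C), site 13 (G→A), site 16 (A→G), site 18 (G→T).
There are 7 differences over 20 sites, so p = 7/20 = 0.350.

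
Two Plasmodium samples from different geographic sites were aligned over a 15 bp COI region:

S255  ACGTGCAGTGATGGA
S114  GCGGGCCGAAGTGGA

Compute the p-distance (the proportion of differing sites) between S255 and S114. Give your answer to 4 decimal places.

The sequences differ at positions 1 (A/G), 4 (T/G), 7 (A/C), 9 (T/A), 10 (G/A), 11 (A/G).
There are 6 differences over 15 sites, so p = 6/15 = 0.4000.

0.4000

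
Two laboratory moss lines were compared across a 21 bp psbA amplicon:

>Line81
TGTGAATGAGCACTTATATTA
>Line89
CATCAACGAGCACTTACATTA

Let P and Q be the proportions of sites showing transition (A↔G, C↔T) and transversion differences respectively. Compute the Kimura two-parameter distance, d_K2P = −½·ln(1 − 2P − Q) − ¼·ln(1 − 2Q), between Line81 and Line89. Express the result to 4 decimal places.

0.3048

The sequences differ at positions 1 (T/C, transition), 2 (G/A, transition), 4 (G/C, transversion), 7 (T/C, transition), 17 (T/C, transition).
Of the 5 differences, 4 transitions and 1 transversion over 21 sites: P = 4/21 = 0.190476, Q = 1/21 = 0.047619.
d = −0.5·ln(0.571429) − 0.25·ln(0.904762) = −0.5·(-0.559615) − 0.25·(-0.100083) = 0.3048.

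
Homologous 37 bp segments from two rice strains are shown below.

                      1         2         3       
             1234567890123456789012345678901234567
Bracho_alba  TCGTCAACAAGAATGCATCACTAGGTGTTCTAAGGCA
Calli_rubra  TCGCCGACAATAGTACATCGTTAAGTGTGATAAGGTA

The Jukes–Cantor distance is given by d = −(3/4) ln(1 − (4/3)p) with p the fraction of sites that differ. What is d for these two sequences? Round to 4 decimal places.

0.3786

Mismatches occur at site 4 (T↔C), site 6 (A↔G), site 11 (G↔T), site 13 (A↔G), site 15 (G↔A), site 20 (A↔G), site 21 (C↔T), site 24 (G↔A), site 29 (T↔G), site 30 (C↔A), site 36 (C↔T).
p = 11/37 = 0.297297.
d = −0.75 · ln(1 − (4/3)·0.297297) = −0.75 · ln(0.603604) = −0.75 · (-0.504837) = 0.3786.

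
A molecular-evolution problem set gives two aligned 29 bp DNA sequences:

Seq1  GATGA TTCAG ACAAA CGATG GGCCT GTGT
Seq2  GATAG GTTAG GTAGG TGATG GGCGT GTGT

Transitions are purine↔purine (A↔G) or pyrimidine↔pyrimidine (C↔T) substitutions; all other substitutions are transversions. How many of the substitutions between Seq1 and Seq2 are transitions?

Differing sites — 4:G/A (Ti); 5:A/G (Ti); 6:T/G (Tv); 8:C/T (Ti); 11:A/G (Ti); 12:C/T (Ti); 14:A/G (Ti); 15:A/G (Ti); 16:C/T (Ti); 24:C/G (Tv).
Of the 10 differences, 8 transitions and 2 transversions, so the answer is 8.

8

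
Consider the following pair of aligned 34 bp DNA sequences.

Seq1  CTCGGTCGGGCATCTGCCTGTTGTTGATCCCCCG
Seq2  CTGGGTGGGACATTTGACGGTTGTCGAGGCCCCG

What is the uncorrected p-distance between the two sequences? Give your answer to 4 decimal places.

The sequences differ at positions 3 (C/G), 7 (C/G), 10 (G/A), 14 (C/T), 17 (C/A), 19 (T/G), 25 (T/C), 28 (T/G), 29 (C/G).
There are 9 differences over 34 sites, so p = 9/34 = 0.2647.

0.2647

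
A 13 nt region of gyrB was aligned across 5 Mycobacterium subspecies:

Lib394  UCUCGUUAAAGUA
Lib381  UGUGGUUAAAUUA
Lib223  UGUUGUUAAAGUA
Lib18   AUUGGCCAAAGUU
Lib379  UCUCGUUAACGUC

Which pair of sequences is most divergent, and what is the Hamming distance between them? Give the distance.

7

Pairwise Hamming distances:
  Lib394 vs Lib381: 3
  Lib394 vs Lib223: 2
  Lib394 vs Lib18: 6
  Lib394 vs Lib379: 2
  Lib381 vs Lib223: 2
  Lib381 vs Lib18: 6
  Lib381 vs Lib379: 5
  Lib223 vs Lib18: 6
  Lib223 vs Lib379: 4
  Lib18 vs Lib379: 7
The largest is 7, between Lib18 and Lib379.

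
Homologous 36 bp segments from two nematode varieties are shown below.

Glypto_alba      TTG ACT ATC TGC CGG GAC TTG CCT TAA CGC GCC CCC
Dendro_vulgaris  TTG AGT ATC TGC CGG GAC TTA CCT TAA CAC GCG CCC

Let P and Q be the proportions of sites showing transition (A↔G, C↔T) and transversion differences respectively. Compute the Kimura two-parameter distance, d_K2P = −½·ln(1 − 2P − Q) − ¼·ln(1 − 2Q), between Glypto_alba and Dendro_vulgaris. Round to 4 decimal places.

The sequences differ at positions 5 (C/G, transversion), 21 (G/A, transition), 29 (G/A, transition), 33 (C/G, transversion).
Of the 4 differences, 2 transitions and 2 transversions over 36 sites: P = 2/36 = 0.055556, Q = 2/36 = 0.055556.
d = −0.5·ln(0.833332) − 0.25·ln(0.888888) = −0.5·(-0.182323) − 0.25·(-0.117784) = 0.1206.

0.1206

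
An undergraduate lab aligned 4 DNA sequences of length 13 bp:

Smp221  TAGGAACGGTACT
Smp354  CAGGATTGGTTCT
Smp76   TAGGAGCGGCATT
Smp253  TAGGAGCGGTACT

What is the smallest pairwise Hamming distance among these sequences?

1

Pairwise Hamming distances:
  Smp221 vs Smp354: 4
  Smp221 vs Smp76: 3
  Smp221 vs Smp253: 1
  Smp354 vs Smp76: 6
  Smp354 vs Smp253: 4
  Smp76 vs Smp253: 2
The smallest is 1, between Smp221 and Smp253.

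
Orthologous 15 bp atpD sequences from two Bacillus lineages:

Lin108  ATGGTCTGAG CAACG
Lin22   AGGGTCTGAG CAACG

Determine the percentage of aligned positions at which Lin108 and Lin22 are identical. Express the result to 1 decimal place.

Differing sites — 2:T/G.
14 of the 15 sites match, so the percent identity is 14/15 × 100 = 93.3%.

93.3%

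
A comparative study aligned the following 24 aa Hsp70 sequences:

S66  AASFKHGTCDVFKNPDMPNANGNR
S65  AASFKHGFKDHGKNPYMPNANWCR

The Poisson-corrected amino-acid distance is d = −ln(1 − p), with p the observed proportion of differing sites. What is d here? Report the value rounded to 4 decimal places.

Mismatches occur at site 8 (T↔F), site 9 (C↔K), site 11 (V↔H), site 12 (F↔G), site 16 (D↔Y), site 22 (G↔W), site 23 (N↔C).
p = 7/24 = 0.291667.
d = −ln(1 − 0.291667) = −ln(0.708333) = 0.3448.

0.3448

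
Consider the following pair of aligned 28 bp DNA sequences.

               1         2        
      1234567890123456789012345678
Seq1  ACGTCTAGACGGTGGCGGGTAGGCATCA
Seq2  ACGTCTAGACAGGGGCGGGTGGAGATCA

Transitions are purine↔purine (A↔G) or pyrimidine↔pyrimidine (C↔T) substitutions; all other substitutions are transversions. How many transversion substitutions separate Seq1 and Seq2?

2

The sequences differ at positions 11 (G/A, transition), 13 (T/G, transversion), 21 (A/G, transition), 23 (G/A, transition), 24 (C/G, transversion).
Of the 5 differences, 3 transitions and 2 transversions, so the answer is 2.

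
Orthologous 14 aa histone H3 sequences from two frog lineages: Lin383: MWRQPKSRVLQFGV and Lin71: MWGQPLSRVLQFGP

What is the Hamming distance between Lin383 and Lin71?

The sequences differ at positions 3 (R/G), 6 (K/L), 14 (V/P).
That gives 3 mismatches out of 14 aligned sites, so the Hamming distance is 3.

3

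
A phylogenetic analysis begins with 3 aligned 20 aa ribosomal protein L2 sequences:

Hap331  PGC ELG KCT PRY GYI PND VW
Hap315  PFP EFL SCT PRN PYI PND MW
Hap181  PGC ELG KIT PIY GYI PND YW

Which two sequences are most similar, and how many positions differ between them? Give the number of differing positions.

3

Pairwise Hamming distances:
  Hap331 vs Hap315: 8
  Hap331 vs Hap181: 3
  Hap315 vs Hap181: 10
The smallest is 3, between Hap331 and Hap181.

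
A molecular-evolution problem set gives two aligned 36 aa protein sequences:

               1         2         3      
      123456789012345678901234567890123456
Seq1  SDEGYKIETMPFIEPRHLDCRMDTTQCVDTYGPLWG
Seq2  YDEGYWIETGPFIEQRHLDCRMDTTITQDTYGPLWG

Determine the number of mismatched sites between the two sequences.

7

Differing sites — 1:S/Y; 6:K/W; 10:M/G; 15:P/Q; 26:Q/I; 27:C/T; 28:V/Q.
That gives 7 mismatches out of 36 aligned sites, so the Hamming distance is 7.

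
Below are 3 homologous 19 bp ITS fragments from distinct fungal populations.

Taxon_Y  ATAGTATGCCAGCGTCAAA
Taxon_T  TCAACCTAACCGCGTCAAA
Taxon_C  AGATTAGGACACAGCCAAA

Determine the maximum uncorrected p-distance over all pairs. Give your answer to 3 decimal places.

Pairwise Hamming distances:
  Taxon_Y vs Taxon_T: 8
  Taxon_Y vs Taxon_C: 7
  Taxon_T vs Taxon_C: 11
The largest is 11 mismatches, between Taxon_T and Taxon_C; p = 11/19 = 0.579.

0.579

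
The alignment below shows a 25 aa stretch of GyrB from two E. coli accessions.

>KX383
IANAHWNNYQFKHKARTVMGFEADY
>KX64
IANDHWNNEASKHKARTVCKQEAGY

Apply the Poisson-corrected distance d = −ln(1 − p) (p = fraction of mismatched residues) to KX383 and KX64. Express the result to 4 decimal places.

0.3857

The sequences differ at positions 4 (A/D), 9 (Y/E), 10 (Q/A), 11 (F/S), 19 (M/C), 20 (G/K), 21 (F/Q), 24 (D/G).
p = 8/25 = 0.320000.
d = −ln(1 − 0.320000) = −ln(0.680000) = 0.3857.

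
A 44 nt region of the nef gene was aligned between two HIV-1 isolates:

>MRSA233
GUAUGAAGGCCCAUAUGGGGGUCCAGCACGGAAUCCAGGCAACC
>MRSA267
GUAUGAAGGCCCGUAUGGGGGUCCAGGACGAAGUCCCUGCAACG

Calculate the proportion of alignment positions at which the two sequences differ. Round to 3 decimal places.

The sequences differ at positions 13 (A/G), 27 (C/G), 31 (G/A), 33 (A/G), 37 (A/C), 38 (G/U), 44 (C/G).
There are 7 differences over 44 sites, so p = 7/44 = 0.159.

0.159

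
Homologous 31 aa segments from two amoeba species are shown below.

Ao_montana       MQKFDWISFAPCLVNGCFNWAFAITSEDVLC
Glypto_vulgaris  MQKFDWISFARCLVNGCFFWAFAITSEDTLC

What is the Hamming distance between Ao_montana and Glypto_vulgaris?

Differing sites — 11:P/R; 19:N/F; 29:V/T.
That gives 3 mismatches out of 31 aligned sites, so the Hamming distance is 3.

3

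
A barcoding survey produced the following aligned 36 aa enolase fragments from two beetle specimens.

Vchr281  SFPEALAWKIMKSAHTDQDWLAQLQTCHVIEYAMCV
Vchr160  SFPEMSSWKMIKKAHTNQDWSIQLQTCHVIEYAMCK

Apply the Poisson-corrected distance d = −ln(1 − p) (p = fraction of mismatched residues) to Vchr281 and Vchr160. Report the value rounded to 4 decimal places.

0.3254

Differing sites — 5:A/M; 6:L/S; 7:A/S; 10:I/M; 11:M/I; 13:S/K; 17:D/N; 21:L/S; 22:A/I; 36:V/K.
p = 10/36 = 0.277778.
d = −ln(1 − 0.277778) = −ln(0.722222) = 0.3254.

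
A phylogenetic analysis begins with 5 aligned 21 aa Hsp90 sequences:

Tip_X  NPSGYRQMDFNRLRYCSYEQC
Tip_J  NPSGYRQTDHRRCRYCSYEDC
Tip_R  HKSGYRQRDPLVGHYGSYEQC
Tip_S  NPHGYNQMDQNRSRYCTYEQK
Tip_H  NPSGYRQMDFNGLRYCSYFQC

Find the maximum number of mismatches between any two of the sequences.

Pairwise Hamming distances:
  Tip_X vs Tip_J: 5
  Tip_X vs Tip_R: 9
  Tip_X vs Tip_S: 6
  Tip_X vs Tip_H: 2
  Tip_J vs Tip_R: 10
  Tip_J vs Tip_S: 9
  Tip_J vs Tip_H: 7
  Tip_R vs Tip_S: 13
  Tip_R vs Tip_H: 10
  Tip_S vs Tip_H: 8
The largest is 13, between Tip_R and Tip_S.

13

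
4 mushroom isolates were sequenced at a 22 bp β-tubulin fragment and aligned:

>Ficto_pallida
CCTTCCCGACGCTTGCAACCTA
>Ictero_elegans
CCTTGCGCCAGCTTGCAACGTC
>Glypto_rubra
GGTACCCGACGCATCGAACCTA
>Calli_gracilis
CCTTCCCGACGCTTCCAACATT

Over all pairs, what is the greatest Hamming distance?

13

Pairwise Hamming distances:
  Ficto_pallida vs Ictero_elegans: 7
  Ficto_pallida vs Glypto_rubra: 6
  Ficto_pallida vs Calli_gracilis: 3
  Ictero_elegans vs Glypto_rubra: 13
  Ictero_elegans vs Calli_gracilis: 8
  Glypto_rubra vs Calli_gracilis: 7
The largest is 13, between Ictero_elegans and Glypto_rubra.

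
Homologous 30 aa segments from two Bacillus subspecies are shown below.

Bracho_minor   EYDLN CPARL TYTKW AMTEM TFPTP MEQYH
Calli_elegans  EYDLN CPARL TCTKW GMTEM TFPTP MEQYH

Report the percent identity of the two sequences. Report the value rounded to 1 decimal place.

93.3%

Mismatches occur at site 12 (Y↔C), site 16 (A↔G).
28 of the 30 sites match, so the percent identity is 28/30 × 100 = 93.3%.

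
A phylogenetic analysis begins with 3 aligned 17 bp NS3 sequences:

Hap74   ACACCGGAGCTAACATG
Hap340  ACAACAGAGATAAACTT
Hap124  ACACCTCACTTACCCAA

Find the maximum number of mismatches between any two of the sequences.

9

Pairwise Hamming distances:
  Hap74 vs Hap340: 6
  Hap74 vs Hap124: 8
  Hap340 vs Hap124: 9
The largest is 9, between Hap340 and Hap124.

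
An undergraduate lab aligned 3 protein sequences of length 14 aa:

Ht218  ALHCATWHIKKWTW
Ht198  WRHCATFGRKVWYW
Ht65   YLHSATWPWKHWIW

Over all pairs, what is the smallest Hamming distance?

6

Pairwise Hamming distances:
  Ht218 vs Ht198: 7
  Ht218 vs Ht65: 6
  Ht198 vs Ht65: 8
The smallest is 6, between Ht218 and Ht65.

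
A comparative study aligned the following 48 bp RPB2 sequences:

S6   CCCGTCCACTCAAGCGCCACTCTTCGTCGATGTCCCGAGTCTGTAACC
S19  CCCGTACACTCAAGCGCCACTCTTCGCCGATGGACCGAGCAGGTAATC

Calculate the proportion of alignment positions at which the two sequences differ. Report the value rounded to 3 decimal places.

Mismatches occur at site 6 (C/A), site 27 (T/C), site 33 (T/G), site 34 (C/A), site 40 (T/C), site 41 (C/A), site 42 (T/G), site 47 (C/T).
There are 8 differences over 48 sites, so p = 8/48 = 0.167.

0.167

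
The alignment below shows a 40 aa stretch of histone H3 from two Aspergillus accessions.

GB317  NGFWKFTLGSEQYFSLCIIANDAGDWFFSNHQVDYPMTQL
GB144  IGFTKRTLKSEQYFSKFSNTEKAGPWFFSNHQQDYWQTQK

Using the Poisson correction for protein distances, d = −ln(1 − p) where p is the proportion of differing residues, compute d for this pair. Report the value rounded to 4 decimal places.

0.5108

Differing sites — 1:N/I; 4:W/T; 6:F/R; 9:G/K; 16:L/K; 17:C/F; 18:I/S; 19:I/N; 20:A/T; 21:N/E; 22:D/K; 25:D/P; 33:V/Q; 36:P/W; 37:M/Q; 40:L/K.
p = 16/40 = 0.400000.
d = −ln(1 − 0.400000) = −ln(0.600000) = 0.5108.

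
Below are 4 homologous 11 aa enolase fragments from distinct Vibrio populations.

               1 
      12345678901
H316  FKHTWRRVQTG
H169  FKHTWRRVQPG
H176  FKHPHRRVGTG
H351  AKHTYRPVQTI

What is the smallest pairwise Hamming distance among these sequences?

Pairwise Hamming distances:
  H316 vs H169: 1
  H316 vs H176: 3
  H316 vs H351: 4
  H169 vs H176: 4
  H169 vs H351: 5
  H176 vs H351: 6
The smallest is 1, between H316 and H169.

1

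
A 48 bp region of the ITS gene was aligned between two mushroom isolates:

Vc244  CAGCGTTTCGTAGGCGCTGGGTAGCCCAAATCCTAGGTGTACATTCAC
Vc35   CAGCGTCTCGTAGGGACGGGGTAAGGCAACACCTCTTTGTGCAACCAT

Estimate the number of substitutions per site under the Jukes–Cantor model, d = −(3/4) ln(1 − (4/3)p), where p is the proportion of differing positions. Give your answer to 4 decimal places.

0.4408

Differing sites — 7:T/C; 15:C/G; 16:G/A; 18:T/G; 24:G/A; 25:C/G; 26:C/G; 30:A/C; 31:T/A; 35:A/C; 36:G/T; 37:G/T; 41:A/G; 44:T/A; 45:T/C; 48:C/T.
p = 16/48 = 0.333333.
d = −0.75 · ln(1 − (4/3)·0.333333) = −0.75 · ln(0.555556) = −0.75 · (-0.587786) = 0.4408.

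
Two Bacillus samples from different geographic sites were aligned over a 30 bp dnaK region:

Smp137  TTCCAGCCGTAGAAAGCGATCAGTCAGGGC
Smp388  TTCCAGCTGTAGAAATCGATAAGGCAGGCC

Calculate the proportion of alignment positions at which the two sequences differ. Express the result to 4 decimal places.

0.1667

Mismatches occur at site 8 (C/T), site 16 (G/T), site 21 (C/A), site 24 (T/G), site 29 (G/C).
There are 5 differences over 30 sites, so p = 5/30 = 0.1667.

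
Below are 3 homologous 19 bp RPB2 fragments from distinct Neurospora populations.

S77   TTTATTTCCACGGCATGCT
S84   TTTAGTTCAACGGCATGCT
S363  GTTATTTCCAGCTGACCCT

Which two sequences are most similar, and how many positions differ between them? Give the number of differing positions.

Pairwise Hamming distances:
  S77 vs S84: 2
  S77 vs S363: 7
  S84 vs S363: 9
The smallest is 2, between S77 and S84.

2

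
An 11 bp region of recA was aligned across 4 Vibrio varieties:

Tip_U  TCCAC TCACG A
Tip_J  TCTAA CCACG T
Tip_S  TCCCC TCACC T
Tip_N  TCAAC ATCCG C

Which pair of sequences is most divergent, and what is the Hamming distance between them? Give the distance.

Pairwise Hamming distances:
  Tip_U vs Tip_J: 4
  Tip_U vs Tip_S: 3
  Tip_U vs Tip_N: 5
  Tip_J vs Tip_S: 5
  Tip_J vs Tip_N: 6
  Tip_S vs Tip_N: 7
The largest is 7, between Tip_S and Tip_N.

7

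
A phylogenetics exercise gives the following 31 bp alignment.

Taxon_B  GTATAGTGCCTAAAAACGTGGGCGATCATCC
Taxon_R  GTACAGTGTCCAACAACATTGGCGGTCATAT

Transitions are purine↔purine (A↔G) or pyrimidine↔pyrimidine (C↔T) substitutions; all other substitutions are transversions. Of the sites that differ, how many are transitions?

Differing sites — 4:T/C (Ti); 9:C/T (Ti); 11:T/C (Ti); 14:A/C (Tv); 18:G/A (Ti); 20:G/T (Tv); 25:A/G (Ti); 30:C/A (Tv); 31:C/T (Ti).
Of the 9 differences, 6 transitions and 3 transversions, so the answer is 6.

6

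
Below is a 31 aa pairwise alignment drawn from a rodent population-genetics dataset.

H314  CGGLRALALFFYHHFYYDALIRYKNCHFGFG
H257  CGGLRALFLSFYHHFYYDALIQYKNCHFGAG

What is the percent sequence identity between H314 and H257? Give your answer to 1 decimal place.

The sequences differ at positions 8 (A/F), 10 (F/S), 22 (R/Q), 30 (F/A).
27 of the 31 sites match, so the percent identity is 27/31 × 100 = 87.1%.

87.1%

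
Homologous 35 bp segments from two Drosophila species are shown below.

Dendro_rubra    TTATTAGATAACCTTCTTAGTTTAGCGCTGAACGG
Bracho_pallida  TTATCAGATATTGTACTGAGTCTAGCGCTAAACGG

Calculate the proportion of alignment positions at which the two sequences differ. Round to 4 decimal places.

0.2286

Differing sites — 5:T/C; 11:A/T; 12:C/T; 13:C/G; 15:T/A; 18:T/G; 22:T/C; 30:G/A.
There are 8 differences over 35 sites, so p = 8/35 = 0.2286.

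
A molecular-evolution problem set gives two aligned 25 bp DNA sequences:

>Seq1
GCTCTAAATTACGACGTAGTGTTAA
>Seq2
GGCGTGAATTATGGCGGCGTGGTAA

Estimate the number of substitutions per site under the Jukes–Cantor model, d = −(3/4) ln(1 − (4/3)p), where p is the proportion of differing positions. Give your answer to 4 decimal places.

0.4904

The sequences differ at positions 2 (C/G), 3 (T/C), 4 (C/G), 6 (A/G), 12 (C/T), 14 (A/G), 17 (T/G), 18 (A/C), 22 (T/G).
p = 9/25 = 0.360000.
d = −0.75 · ln(1 − (4/3)·0.360000) = −0.75 · ln(0.520000) = −0.75 · (-0.653926) = 0.4904.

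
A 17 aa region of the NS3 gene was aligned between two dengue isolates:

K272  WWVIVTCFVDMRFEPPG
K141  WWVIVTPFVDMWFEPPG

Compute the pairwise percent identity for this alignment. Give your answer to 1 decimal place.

88.2%

The sequences differ at positions 7 (C/P), 12 (R/W).
15 of the 17 sites match, so the percent identity is 15/17 × 100 = 88.2%.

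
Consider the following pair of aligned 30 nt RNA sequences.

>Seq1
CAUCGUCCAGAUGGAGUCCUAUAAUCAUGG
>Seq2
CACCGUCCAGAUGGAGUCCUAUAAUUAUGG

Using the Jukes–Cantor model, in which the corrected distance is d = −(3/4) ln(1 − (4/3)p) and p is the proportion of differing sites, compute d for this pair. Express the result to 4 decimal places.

0.0698

Differing sites — 3:U/C; 26:C/U.
p = 2/30 = 0.066667.
d = −0.75 · ln(1 − (4/3)·0.066667) = −0.75 · ln(0.911111) = −0.75 · (-0.093091) = 0.0698.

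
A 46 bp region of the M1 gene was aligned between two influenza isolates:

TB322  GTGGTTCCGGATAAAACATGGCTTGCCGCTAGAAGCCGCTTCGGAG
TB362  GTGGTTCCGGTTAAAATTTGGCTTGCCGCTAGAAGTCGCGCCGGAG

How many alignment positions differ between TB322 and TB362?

6

The sequences differ at positions 11 (A/T), 17 (C/T), 18 (A/T), 36 (C/T), 40 (T/G), 41 (T/C).
That gives 6 mismatches out of 46 aligned sites, so the Hamming distance is 6.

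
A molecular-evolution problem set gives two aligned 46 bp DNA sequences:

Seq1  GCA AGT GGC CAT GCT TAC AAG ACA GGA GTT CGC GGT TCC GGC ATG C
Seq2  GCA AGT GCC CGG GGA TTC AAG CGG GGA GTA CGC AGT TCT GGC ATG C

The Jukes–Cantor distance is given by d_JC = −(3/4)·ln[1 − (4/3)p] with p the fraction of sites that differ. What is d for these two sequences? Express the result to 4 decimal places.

0.3206

Mismatches occur at site 8 (G/C), site 11 (A/G), site 12 (T/G), site 14 (C/G), site 15 (T/A), site 17 (A/T), site 22 (A/C), site 23 (C/G), site 24 (A/G), site 30 (T/A), site 34 (G/A), site 39 (C/T).
p = 12/46 = 0.260870.
d = −0.75 · ln(1 − (4/3)·0.260870) = −0.75 · ln(0.652173) = −0.75 · (-0.427445) = 0.3206.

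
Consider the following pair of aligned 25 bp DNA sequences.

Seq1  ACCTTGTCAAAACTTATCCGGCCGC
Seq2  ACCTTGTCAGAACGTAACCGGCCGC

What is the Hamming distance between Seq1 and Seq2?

3

The sequences differ at positions 10 (A/G), 14 (T/G), 17 (T/A).
That gives 3 mismatches out of 25 aligned sites, so the Hamming distance is 3.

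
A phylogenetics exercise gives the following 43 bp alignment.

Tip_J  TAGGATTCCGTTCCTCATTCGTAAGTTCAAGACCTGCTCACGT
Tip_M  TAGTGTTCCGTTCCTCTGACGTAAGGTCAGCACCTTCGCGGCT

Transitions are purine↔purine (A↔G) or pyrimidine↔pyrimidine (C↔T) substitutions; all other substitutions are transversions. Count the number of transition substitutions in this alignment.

Mismatches occur at site 4 (G↔T, transversion), site 5 (A↔G, transition), site 17 (A↔T, transversion), site 18 (T↔G, transversion), site 19 (T↔A, transversion), site 26 (T↔G, transversion), site 30 (A↔G, transition), site 31 (G↔C, transversion), site 36 (G↔T, transversion), site 38 (T↔G, transversion), site 40 (A↔G, transition), site 41 (C↔G, transversion), site 42 (G↔C, transversion).
Of the 13 differences, 3 transitions and 10 transversions, so the answer is 3.

3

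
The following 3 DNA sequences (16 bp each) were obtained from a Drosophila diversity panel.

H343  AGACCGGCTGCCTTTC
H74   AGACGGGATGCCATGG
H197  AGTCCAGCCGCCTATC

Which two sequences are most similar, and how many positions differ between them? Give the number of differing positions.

4

Pairwise Hamming distances:
  H343 vs H74: 5
  H343 vs H197: 4
  H74 vs H197: 9
The smallest is 4, between H343 and H197.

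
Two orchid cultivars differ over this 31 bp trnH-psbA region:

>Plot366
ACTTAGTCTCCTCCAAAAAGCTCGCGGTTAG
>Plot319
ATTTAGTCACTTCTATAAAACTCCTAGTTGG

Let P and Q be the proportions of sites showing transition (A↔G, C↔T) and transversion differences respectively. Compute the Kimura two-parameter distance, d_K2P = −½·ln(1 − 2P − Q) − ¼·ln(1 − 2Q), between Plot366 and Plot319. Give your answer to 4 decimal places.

0.4512

Mismatches occur at site 2 (C↔T, transition), site 9 (T↔A, transversion), site 11 (C↔T, transition), site 14 (C↔T, transition), site 16 (A↔T, transversion), site 20 (G↔A, transition), site 24 (G↔C, transversion), site 25 (C↔T, transition), site 26 (G↔A, transition), site 30 (A↔G, transition).
Of the 10 differences, 7 transitions and 3 transversions over 31 sites: P = 7/31 = 0.225806, Q = 3/31 = 0.096774.
d = −0.5·ln(0.451614) − 0.25·ln(0.806452) = −0.5·(-0.794927) − 0.25·(-0.215111) = 0.4512.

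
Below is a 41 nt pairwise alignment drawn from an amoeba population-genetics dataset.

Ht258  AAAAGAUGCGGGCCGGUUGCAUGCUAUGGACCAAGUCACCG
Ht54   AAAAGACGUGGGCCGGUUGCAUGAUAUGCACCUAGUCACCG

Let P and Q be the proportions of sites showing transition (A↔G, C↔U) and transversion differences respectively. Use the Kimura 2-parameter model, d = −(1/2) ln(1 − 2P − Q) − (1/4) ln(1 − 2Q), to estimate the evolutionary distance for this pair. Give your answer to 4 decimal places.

Differing sites — 7:U/C (Ti); 9:C/U (Ti); 24:C/A (Tv); 29:G/C (Tv); 33:A/U (Tv).
Of the 5 differences, 2 transitions and 3 transversions over 41 sites: P = 2/41 = 0.048780, Q = 3/41 = 0.073171.
d = −0.5·ln(0.829269) − 0.25·ln(0.853658) = −0.5·(-0.187211) − 0.25·(-0.158225) = 0.1332.

0.1332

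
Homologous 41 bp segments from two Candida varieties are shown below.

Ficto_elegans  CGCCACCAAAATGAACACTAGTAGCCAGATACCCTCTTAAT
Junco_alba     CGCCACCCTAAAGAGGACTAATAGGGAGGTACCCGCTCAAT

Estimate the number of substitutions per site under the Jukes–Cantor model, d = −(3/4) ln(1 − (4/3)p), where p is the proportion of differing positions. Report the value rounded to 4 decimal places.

0.3321

The sequences differ at positions 8 (A/C), 9 (A/T), 12 (T/A), 15 (A/G), 16 (C/G), 21 (G/A), 25 (C/G), 26 (C/G), 29 (A/G), 35 (T/G), 38 (T/C).
p = 11/41 = 0.268293.
d = −0.75 · ln(1 − (4/3)·0.268293) = −0.75 · ln(0.642276) = −0.75 · (-0.442737) = 0.3321.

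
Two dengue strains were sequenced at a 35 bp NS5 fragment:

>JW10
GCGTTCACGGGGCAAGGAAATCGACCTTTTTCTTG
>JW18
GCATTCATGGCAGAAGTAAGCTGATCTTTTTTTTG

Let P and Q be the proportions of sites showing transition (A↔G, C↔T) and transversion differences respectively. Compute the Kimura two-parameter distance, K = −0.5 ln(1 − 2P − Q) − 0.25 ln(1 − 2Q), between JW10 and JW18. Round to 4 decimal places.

The sequences differ at positions 3 (G/A, transition), 8 (C/T, transition), 11 (G/C, transversion), 12 (G/A, transition), 13 (C/G, transversion), 17 (G/T, transversion), 20 (A/G, transition), 21 (T/C, transition), 22 (C/T, transition), 25 (C/T, transition), 32 (C/T, transition).
Of the 11 differences, 8 transitions and 3 transversions over 35 sites: P = 8/35 = 0.228571, Q = 3/35 = 0.085714.
d = −0.5·ln(0.457144) − 0.25·ln(0.828572) = −0.5·(-0.782757) − 0.25·(-0.188052) = 0.4384.

0.4384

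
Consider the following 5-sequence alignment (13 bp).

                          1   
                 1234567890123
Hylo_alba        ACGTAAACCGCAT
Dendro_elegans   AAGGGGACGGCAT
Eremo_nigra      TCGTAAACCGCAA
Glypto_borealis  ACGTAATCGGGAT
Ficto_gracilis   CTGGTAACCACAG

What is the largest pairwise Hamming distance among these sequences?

9

Pairwise Hamming distances:
  Hylo_alba vs Dendro_elegans: 5
  Hylo_alba vs Eremo_nigra: 2
  Hylo_alba vs Glypto_borealis: 3
  Hylo_alba vs Ficto_gracilis: 6
  Dendro_elegans vs Eremo_nigra: 7
  Dendro_elegans vs Glypto_borealis: 6
  Dendro_elegans vs Ficto_gracilis: 7
  Eremo_nigra vs Glypto_borealis: 5
  Eremo_nigra vs Ficto_gracilis: 6
  Glypto_borealis vs Ficto_gracilis: 9
The largest is 9, between Glypto_borealis and Ficto_gracilis.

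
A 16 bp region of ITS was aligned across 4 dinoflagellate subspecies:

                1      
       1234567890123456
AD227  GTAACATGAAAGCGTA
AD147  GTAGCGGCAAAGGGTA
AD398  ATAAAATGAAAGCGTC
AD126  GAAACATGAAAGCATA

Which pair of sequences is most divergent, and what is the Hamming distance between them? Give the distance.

Pairwise Hamming distances:
  AD227 vs AD147: 5
  AD227 vs AD398: 3
  AD227 vs AD126: 2
  AD147 vs AD398: 8
  AD147 vs AD126: 7
  AD398 vs AD126: 5
The largest is 8, between AD147 and AD398.

8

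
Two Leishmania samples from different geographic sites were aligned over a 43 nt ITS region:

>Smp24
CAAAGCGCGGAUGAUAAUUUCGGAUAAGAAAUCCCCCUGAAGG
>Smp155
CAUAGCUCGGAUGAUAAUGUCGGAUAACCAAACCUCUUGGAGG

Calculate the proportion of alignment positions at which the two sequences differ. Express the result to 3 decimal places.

0.209

The sequences differ at positions 3 (A/U), 7 (G/U), 19 (U/G), 28 (G/C), 29 (A/C), 32 (U/A), 35 (C/U), 37 (C/U), 40 (A/G).
There are 9 differences over 43 sites, so p = 9/43 = 0.209.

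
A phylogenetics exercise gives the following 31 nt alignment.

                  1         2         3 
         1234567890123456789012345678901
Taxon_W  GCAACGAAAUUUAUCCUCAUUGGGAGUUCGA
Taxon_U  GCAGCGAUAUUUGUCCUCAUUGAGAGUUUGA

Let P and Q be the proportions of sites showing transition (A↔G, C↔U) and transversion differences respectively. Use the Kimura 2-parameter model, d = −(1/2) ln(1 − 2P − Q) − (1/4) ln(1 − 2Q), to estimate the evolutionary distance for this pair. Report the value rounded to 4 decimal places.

0.1881

Mismatches occur at site 4 (A↔G, transition), site 8 (A↔U, transversion), site 13 (A↔G, transition), site 23 (G↔A, transition), site 29 (C↔U, transition).
Of the 5 differences, 4 transitions and 1 transversion over 31 sites: P = 4/31 = 0.129032, Q = 1/31 = 0.032258.
d = −0.5·ln(0.709678) − 0.25·ln(0.935484) = −0.5·(-0.342944) − 0.25·(-0.066691) = 0.1881.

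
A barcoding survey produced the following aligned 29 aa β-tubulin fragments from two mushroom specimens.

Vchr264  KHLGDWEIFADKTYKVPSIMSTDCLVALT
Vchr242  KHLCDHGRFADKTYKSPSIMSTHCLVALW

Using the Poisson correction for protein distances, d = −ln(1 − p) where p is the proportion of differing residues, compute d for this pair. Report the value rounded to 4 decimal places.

The sequences differ at positions 4 (G/C), 6 (W/H), 7 (E/G), 8 (I/R), 16 (V/S), 23 (D/H), 29 (T/W).
p = 7/29 = 0.241379.
d = −ln(1 − 0.241379) = −ln(0.758621) = 0.2763.

0.2763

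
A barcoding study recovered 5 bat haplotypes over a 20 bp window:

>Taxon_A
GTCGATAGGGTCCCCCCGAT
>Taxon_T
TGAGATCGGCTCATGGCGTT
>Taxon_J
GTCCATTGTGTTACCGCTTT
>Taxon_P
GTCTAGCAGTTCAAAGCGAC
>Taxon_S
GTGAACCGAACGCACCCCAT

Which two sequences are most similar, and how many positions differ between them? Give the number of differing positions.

Pairwise Hamming distances:
  Taxon_A vs Taxon_T: 10
  Taxon_A vs Taxon_J: 8
  Taxon_A vs Taxon_P: 10
  Taxon_A vs Taxon_S: 10
  Taxon_T vs Taxon_J: 11
  Taxon_T vs Taxon_P: 11
  Taxon_T vs Taxon_S: 15
  Taxon_J vs Taxon_P: 12
  Taxon_J vs Taxon_S: 13
  Taxon_P vs Taxon_S: 13
The smallest is 8, between Taxon_A and Taxon_J.

8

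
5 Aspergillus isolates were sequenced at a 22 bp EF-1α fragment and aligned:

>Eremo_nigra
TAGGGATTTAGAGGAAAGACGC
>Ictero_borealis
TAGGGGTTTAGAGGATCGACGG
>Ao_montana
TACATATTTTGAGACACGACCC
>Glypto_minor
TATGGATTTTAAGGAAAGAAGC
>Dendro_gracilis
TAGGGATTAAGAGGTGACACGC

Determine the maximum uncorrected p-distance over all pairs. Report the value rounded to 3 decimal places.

Pairwise Hamming distances:
  Eremo_nigra vs Ictero_borealis: 4
  Eremo_nigra vs Ao_montana: 8
  Eremo_nigra vs Glypto_minor: 4
  Eremo_nigra vs Dendro_gracilis: 4
  Ictero_borealis vs Ao_montana: 10
  Ictero_borealis vs Glypto_minor: 8
  Ictero_borealis vs Dendro_gracilis: 7
  Ao_montana vs Glypto_minor: 9
  Ao_montana vs Dendro_gracilis: 11
  Glypto_minor vs Dendro_gracilis: 8
The largest is 11 mismatches, between Ao_montana and Dendro_gracilis; p = 11/22 = 0.500.

0.500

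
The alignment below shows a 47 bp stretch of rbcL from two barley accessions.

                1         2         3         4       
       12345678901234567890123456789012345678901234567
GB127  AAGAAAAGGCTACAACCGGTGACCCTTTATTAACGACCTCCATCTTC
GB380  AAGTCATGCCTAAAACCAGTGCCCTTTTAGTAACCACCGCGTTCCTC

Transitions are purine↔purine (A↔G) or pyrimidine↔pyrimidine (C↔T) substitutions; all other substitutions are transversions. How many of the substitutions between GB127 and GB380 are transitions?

The sequences differ at positions 4 (A/T, transversion), 5 (A/C, transversion), 7 (A/T, transversion), 9 (G/C, transversion), 13 (C/A, transversion), 18 (G/A, transition), 22 (A/C, transversion), 25 (C/T, transition), 30 (T/G, transversion), 35 (G/C, transversion), 39 (T/G, transversion), 41 (C/G, transversion), 42 (A/T, transversion), 45 (T/C, transition).
Of the 14 differences, 3 transitions and 11 transversions, so the answer is 3.

3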